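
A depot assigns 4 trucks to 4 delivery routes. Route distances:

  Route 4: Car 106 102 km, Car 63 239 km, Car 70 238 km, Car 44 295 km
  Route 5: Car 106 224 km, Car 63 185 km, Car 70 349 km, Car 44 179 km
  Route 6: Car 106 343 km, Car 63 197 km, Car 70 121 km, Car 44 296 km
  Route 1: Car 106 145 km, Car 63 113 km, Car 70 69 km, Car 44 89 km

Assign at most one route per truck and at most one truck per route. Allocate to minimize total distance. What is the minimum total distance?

Minimum total: 497 km

This is a one-to-one assignment (minimum-cost bipartite matching).
Optimal: Car 106→Route 4 (102 km), Car 63→Route 5 (185 km), Car 70→Route 6 (121 km), Car 44→Route 1 (89 km) — total 102+185+121+89 = 497 km.
Row-greedy (each truck in turn takes its cheapest remaining route) gives 515 km, worse by 18.
No other one-to-one assignment undercuts 497 km.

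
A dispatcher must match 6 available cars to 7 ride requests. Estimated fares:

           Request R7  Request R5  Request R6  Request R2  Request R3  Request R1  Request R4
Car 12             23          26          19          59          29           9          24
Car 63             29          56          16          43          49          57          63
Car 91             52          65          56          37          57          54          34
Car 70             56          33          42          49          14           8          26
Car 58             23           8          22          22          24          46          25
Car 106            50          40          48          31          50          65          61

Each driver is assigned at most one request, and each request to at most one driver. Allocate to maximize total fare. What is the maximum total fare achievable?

Optimal: Car 12→Request R2 ($59), Car 63→Request R4 ($63), Car 91→Request R5 ($65), Car 70→Request R7 ($56), Car 58→Request R1 ($46), Car 106→Request R3 ($50) — total 59+63+65+56+46+50 = $339.
Column-greedy (each request in turn goes to its best remaining driver) gives $323, worse by 16.
Swapping Car 63↔Car 12 (Car 63→Request R2 $43, Car 12→Request R4 $24) loses 55.

Maximum total: $339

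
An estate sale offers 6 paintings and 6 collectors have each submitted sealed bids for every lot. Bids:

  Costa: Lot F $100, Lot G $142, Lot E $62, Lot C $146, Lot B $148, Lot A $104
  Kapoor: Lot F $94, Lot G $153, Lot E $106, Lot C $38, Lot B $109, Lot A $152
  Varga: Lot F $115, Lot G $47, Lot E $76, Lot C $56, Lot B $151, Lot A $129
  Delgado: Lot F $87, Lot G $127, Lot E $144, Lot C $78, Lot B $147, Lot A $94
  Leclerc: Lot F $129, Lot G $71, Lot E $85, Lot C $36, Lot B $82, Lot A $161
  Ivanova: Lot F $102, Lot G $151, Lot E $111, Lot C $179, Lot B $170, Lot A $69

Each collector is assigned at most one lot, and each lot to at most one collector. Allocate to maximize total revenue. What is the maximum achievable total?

Maximum total: $900

Optimal: Costa→Lot B ($148), Kapoor→Lot G ($153), Varga→Lot F ($115), Delgado→Lot E ($144), Leclerc→Lot A ($161), Ivanova→Lot C ($179) — total 148+153+115+144+161+179 = $900.
Max-entry greedy (repeatedly take the single best remaining cell) gives $888, worse by 12.
Next-best assignment: Costa→Lot G, Kapoor→Lot A, Varga→Lot B, Delgado→Lot E, Leclerc→Lot F, Ivanova→Lot C = $897.
Swapping Kapoor↔Varga (Kapoor→Lot F $94, Varga→Lot G $47) loses 127.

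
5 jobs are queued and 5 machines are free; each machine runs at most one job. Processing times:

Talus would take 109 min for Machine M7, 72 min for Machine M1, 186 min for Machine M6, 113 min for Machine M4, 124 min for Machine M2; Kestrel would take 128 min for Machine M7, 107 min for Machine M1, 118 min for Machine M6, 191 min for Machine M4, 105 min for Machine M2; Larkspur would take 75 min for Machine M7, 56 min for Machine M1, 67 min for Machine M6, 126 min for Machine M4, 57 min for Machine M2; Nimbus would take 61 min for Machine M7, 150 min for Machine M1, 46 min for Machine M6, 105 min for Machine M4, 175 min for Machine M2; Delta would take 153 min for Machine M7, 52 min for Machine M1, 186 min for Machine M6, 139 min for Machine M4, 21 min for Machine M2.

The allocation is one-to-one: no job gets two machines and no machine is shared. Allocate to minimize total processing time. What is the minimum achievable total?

This is a one-to-one assignment (minimum-cost bipartite matching).
Optimal: Talus→Machine M4 (113 min), Kestrel→Machine M1 (107 min), Larkspur→Machine M7 (75 min), Nimbus→Machine M6 (46 min), Delta→Machine M2 (21 min) — total 113+107+75+46+21 = 362 min.
Row-greedy (each job in turn takes its cheapest remaining machine) gives 444 min, worse by 82.
Every other assignment is strictly worse.

Min total: 362 min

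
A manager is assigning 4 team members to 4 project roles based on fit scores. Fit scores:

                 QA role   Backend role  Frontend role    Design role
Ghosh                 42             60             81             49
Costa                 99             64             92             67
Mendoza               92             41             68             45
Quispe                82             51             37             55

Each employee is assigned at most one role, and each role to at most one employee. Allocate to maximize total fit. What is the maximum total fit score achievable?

Max total: 299 pts

Optimal: Ghosh→Backend role (60 pts), Costa→Frontend role (92 pts), Mendoza→QA role (92 pts), Quispe→Design role (55 pts) — total 60+92+92+55 = 299 pts.
Swapping Ghosh↔Costa (Ghosh→Frontend role 81 pts, Costa→Backend role 64 pts) loses 7.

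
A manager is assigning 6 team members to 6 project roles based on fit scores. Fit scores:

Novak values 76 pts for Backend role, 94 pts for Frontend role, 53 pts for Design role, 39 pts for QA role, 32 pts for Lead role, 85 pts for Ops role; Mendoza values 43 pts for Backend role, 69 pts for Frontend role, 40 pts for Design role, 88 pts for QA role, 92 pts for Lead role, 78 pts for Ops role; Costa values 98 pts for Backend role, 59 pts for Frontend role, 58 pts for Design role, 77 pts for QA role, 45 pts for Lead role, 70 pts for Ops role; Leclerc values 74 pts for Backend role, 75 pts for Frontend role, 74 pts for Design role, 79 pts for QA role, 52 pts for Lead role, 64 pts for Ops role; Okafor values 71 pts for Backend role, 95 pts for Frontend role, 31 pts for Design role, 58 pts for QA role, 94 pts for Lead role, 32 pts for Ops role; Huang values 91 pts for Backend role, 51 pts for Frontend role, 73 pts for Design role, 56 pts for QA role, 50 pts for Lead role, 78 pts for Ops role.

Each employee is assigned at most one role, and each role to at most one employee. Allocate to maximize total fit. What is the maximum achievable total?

Maximum total: 526 pts

Optimal: Novak→Frontend role (94 pts), Mendoza→QA role (88 pts), Costa→Backend role (98 pts), Leclerc→Design role (74 pts), Okafor→Lead role (94 pts), Huang→Ops role (78 pts) — total 94+88+98+74+94+78 = 526 pts.
Max-entry greedy (repeatedly take the single best remaining cell) gives 522 pts, worse by 4.
Swapping Leclerc↔Huang (Leclerc→Ops role 64 pts, Huang→Design role 73 pts) loses 15.
No other one-to-one assignment exceeds 526 pts.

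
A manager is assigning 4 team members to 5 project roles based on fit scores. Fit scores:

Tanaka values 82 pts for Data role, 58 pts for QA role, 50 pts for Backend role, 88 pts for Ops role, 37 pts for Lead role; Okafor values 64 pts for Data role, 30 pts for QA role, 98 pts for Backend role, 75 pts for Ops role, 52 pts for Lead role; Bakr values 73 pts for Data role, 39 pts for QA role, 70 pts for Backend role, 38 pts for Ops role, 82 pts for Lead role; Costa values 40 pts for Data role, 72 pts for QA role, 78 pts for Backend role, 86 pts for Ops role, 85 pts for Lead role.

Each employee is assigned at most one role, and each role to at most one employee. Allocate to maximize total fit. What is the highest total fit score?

Maximum total: 348 pts

This is a one-to-one assignment (maximum-weight bipartite matching).
Optimal: Tanaka→Data role (82 pts), Okafor→Backend role (98 pts), Bakr→Lead role (82 pts), Costa→Ops role (86 pts) — total 82+98+82+86 = 348 pts.
Column-greedy (each role in turn goes to its best remaining employee) gives 290 pts, worse by 58.
Next-best assignment: Tanaka→Ops role, Okafor→Backend role, Bakr→Data role, Costa→Lead role = 344 pts.
Swapping Bakr↔Okafor (Bakr→Backend role 70 pts, Okafor→Lead role 52 pts) loses 58.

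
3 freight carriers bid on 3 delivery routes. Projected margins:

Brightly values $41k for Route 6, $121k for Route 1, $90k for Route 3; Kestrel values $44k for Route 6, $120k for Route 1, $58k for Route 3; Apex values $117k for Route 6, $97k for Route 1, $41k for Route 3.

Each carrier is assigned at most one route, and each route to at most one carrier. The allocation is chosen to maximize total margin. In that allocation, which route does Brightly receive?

Treat this as an assignment problem: match each carrier to one route.
Optimal: Brightly→Route 3 ($90k), Kestrel→Route 1 ($120k), Apex→Route 6 ($117k) — total 90+120+117 = $327k.
Column-greedy (each route in turn goes to its best remaining carrier) gives $296k, worse by 31.
Next-best assignment: Brightly→Route 1, Kestrel→Route 3, Apex→Route 6 = $296k.
Brightly's own top route is Route 1 ($121k), but forcing Brightly→Route 1 and reassigning the rest optimally gives only $296k — worse by 31.

Brightly receives Route 3.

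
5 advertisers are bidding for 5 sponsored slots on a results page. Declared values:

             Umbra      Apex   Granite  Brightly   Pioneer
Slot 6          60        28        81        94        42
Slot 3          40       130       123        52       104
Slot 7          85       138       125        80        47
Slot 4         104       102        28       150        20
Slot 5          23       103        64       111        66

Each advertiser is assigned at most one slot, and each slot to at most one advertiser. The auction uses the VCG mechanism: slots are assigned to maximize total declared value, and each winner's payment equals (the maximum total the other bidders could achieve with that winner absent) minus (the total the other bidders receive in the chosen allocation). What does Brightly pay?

Efficient allocation: Umbra→Slot 6 ($60), Apex→Slot 5 ($103), Granite→Slot 7 ($125), Brightly→Slot 4 ($150), Pioneer→Slot 3 ($104); total welfare W = $542.
Brightly receives Slot 4 at value $150, so the others get W − 150 = $392.
Without Brightly: best allocation of the remaining 4 bidders over all 5 slots is Umbra→Slot 4 ($104), Apex→Slot 5 ($103), Granite→Slot 7 ($125), Pioneer→Slot 3 ($104), total $436.
VCG payment = (others' best without Brightly) − (others' welfare with Brightly) = 436 − 392 = $44.

Brightly pays $44.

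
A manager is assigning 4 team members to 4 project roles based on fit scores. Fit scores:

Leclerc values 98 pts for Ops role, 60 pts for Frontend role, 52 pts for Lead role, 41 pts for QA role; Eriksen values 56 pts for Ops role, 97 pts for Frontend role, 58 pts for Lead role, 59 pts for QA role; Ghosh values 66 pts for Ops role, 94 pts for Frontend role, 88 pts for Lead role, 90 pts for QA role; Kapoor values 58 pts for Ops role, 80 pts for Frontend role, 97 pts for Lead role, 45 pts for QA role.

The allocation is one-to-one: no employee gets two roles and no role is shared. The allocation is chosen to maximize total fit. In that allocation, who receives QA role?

Optimal: Leclerc→Ops role (98 pts), Eriksen→Frontend role (97 pts), Ghosh→QA role (90 pts), Kapoor→Lead role (97 pts) — total 98+97+90+97 = 382 pts.
Every other assignment is strictly worse.
Ghosh's own top role is Frontend role (94 pts), but forcing Ghosh→Frontend role and reassigning the rest optimally gives only 348 pts — worse by 34.

Ghosh receives QA role.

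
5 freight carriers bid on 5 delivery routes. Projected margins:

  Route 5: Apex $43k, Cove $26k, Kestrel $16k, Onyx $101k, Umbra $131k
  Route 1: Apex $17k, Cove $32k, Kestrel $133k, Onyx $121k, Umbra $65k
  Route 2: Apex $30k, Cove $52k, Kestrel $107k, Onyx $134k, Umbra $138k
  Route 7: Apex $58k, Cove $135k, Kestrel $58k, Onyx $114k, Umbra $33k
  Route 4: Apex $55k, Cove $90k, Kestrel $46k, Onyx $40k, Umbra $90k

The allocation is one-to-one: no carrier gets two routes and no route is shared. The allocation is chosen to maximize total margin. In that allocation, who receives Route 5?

Umbra receives Route 5.

Optimal: Apex→Route 4 ($55k), Cove→Route 7 ($135k), Kestrel→Route 1 ($133k), Onyx→Route 2 ($134k), Umbra→Route 5 ($131k) — total 55+135+133+134+131 = $588k.
Max-entry greedy (repeatedly take the single best remaining cell) gives $562k, worse by 26.
No other one-to-one assignment exceeds $588k.
Umbra's own top route is Route 2 ($138k), but forcing Umbra→Route 2 and reassigning the rest optimally gives only $562k — worse by 26.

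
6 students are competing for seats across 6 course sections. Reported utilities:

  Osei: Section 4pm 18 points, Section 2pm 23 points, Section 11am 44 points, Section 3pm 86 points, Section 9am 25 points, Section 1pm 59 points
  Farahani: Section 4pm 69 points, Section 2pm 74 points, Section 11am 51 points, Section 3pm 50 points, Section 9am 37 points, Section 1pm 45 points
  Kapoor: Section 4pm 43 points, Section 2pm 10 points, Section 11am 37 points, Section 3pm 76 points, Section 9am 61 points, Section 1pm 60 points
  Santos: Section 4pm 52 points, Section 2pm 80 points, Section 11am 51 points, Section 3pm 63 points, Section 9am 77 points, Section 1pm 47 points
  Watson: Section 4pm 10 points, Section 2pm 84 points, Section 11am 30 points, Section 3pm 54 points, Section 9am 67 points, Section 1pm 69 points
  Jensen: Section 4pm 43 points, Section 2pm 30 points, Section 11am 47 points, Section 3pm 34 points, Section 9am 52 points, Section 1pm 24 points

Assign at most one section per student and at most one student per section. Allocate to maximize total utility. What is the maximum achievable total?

Optimal: Osei→Section 3pm (86 points), Farahani→Section 4pm (69 points), Kapoor→Section 1pm (60 points), Santos→Section 9am (77 points), Watson→Section 2pm (84 points), Jensen→Section 11am (47 points) — total 86+69+60+77+84+47 = 423 points.
Next-best assignment: Osei→Section 3pm, Farahani→Section 4pm, Kapoor→Section 9am, Santos→Section 2pm, Watson→Section 1pm, Jensen→Section 11am = 412 points.

Maximum total: 423 points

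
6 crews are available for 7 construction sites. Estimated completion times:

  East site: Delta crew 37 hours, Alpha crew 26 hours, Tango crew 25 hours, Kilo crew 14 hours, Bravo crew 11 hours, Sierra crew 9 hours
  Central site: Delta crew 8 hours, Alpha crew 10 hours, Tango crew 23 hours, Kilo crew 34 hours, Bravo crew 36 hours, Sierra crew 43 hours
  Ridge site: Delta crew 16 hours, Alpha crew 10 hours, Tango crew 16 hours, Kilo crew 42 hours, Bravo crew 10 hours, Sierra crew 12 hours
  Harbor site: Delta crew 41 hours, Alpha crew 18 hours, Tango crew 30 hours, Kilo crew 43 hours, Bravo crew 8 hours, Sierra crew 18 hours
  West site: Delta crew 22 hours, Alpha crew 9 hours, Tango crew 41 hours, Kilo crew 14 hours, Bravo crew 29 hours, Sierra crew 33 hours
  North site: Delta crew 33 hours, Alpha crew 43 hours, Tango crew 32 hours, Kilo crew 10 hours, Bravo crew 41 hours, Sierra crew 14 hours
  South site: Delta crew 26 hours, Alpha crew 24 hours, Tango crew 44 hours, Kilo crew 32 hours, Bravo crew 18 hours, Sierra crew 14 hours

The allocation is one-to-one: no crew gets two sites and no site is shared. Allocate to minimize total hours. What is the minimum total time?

Treat this as an assignment problem: match each crew to one site.
Optimal: Delta crew→Central site (8 hours), Alpha crew→West site (9 hours), Tango crew→Ridge site (16 hours), Kilo crew→North site (10 hours), Bravo crew→Harbor site (8 hours), Sierra crew→East site (9 hours) — total 8+9+16+10+8+9 = 60 hours.
Column-greedy (each site in turn goes to its cheapest remaining crew) gives 81 hours, worse by 21.
Next-best assignment: Delta crew→Central site, Alpha crew→West site, Tango crew→Ridge site, Kilo crew→North site, Bravo crew→Harbor site, Sierra crew→South site = 65 hours.
Swapping Alpha crew↔Bravo crew (Alpha crew→Harbor site 18 hours, Bravo crew→West site 29 hours) adds 30.
Checked against all permutations: 60 hours is optimal.

Min total: 60 hours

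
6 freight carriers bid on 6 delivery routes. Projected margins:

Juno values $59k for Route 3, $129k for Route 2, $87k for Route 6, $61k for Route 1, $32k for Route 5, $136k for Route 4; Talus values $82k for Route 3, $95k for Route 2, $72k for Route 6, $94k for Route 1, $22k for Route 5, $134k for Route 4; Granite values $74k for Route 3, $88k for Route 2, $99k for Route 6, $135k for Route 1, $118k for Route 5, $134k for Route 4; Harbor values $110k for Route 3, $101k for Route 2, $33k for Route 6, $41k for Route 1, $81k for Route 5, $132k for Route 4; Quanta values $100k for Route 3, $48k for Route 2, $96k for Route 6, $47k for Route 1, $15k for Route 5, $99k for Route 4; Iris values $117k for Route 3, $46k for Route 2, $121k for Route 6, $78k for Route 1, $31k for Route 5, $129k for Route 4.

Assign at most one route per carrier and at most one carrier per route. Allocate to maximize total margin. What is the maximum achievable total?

Max total: $700k

Optimal: Juno→Route 2 ($129k), Talus→Route 4 ($134k), Granite→Route 1 ($135k), Harbor→Route 5 ($81k), Quanta→Route 3 ($100k), Iris→Route 6 ($121k) — total 129+134+135+81+100+121 = $700k.
Row-greedy (each carrier in turn takes its best remaining route) gives $603k, worse by 97.
Swapping Granite↔Talus (Granite→Route 4 $134k, Talus→Route 1 $94k) loses 41.
Checked against all permutations: $700k is optimal.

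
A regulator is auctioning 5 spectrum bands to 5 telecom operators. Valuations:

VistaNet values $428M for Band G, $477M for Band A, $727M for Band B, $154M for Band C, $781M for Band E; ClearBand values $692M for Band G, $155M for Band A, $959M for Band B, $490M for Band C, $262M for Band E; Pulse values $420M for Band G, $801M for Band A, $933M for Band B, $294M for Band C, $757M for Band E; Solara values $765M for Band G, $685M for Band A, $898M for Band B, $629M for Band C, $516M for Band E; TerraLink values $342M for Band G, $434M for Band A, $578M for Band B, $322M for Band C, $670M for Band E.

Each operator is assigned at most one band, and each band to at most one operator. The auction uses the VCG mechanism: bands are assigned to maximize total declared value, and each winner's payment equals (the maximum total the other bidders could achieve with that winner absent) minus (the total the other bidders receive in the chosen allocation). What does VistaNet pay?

Efficient allocation: VistaNet→Band E ($781M), ClearBand→Band B ($959M), Pulse→Band A ($801M), Solara→Band G ($765M), TerraLink→Band C ($322M); total welfare W = $3628M.
VistaNet receives Band E at value $781M, so the others get W − 781 = $2847M.
Without VistaNet: best allocation of the remaining 4 bidders over all 5 bands is ClearBand→Band B ($959M), Pulse→Band A ($801M), Solara→Band G ($765M), TerraLink→Band E ($670M), total $3195M.
VCG payment = (others' best without VistaNet) − (others' welfare with VistaNet) = 3195 − 2847 = $348M.

VistaNet pays $348M.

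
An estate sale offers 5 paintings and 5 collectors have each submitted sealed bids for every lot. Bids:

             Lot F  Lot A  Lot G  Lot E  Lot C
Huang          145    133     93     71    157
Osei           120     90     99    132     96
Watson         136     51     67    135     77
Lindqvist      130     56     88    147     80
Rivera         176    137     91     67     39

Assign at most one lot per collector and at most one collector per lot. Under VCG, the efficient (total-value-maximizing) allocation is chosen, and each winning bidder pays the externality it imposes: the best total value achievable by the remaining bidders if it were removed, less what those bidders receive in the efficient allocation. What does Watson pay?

Efficient allocation: Huang→Lot C ($157), Osei→Lot G ($99), Watson→Lot F ($136), Lindqvist→Lot E ($147), Rivera→Lot A ($137); total welfare W = $676.
Watson receives Lot F at value $136, so the others get W − 136 = $540.
Without Watson: best allocation of the remaining 4 bidders over all 5 lots is Huang→Lot C ($157), Osei→Lot G ($99), Lindqvist→Lot E ($147), Rivera→Lot F ($176), total $579.
VCG payment = (others' best without Watson) − (others' welfare with Watson) = 579 − 540 = $39.

Watson pays $39.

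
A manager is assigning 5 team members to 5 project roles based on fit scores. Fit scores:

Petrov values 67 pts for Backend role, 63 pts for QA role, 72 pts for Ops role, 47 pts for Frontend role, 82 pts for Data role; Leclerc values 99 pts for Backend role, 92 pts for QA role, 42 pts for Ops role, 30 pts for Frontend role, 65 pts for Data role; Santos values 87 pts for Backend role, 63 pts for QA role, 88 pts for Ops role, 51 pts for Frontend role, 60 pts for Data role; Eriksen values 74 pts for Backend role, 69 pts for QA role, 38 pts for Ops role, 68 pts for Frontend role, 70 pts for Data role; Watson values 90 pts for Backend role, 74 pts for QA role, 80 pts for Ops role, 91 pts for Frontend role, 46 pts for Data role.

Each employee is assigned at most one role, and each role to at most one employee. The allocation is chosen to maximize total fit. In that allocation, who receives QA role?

Eriksen receives QA role.

This is a one-to-one assignment (maximum-weight bipartite matching).
Optimal: Petrov→Data role (82 pts), Leclerc→Backend role (99 pts), Santos→Ops role (88 pts), Eriksen→QA role (69 pts), Watson→Frontend role (91 pts) — total 82+99+88+69+91 = 429 pts.
Column-greedy (each role in turn goes to its best remaining employee) gives 411 pts, worse by 18.
Swapping Watson↔Eriksen (Watson→QA role 74 pts, Eriksen→Frontend role 68 pts) loses 18.
Checked against all permutations: 429 pts is optimal.
Eriksen's own top role is Backend role (74 pts), but forcing Eriksen→Backend role and reassigning the rest optimally gives only 427 pts — worse by 2.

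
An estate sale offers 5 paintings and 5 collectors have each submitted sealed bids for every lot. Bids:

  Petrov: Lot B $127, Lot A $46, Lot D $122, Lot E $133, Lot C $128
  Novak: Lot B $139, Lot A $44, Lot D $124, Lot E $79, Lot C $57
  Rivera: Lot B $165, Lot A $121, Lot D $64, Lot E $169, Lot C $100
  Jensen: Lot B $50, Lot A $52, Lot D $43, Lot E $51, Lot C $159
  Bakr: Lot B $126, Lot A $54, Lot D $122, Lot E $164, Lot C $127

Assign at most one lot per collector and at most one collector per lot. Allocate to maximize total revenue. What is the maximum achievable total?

This is a one-to-one assignment (maximum-weight bipartite matching).
Optimal: Petrov→Lot D ($122), Novak→Lot B ($139), Rivera→Lot A ($121), Jensen→Lot C ($159), Bakr→Lot E ($164) — total 122+139+121+159+164 = $705.
Row-greedy (each collector in turn takes its best remaining lot) gives $674, worse by 31.
Next-best assignment: Petrov→Lot B, Novak→Lot D, Rivera→Lot A, Jensen→Lot C, Bakr→Lot E = $695.
Swapping Jensen↔Bakr (Jensen→Lot E $51, Bakr→Lot C $127) loses 145.

Max total: $705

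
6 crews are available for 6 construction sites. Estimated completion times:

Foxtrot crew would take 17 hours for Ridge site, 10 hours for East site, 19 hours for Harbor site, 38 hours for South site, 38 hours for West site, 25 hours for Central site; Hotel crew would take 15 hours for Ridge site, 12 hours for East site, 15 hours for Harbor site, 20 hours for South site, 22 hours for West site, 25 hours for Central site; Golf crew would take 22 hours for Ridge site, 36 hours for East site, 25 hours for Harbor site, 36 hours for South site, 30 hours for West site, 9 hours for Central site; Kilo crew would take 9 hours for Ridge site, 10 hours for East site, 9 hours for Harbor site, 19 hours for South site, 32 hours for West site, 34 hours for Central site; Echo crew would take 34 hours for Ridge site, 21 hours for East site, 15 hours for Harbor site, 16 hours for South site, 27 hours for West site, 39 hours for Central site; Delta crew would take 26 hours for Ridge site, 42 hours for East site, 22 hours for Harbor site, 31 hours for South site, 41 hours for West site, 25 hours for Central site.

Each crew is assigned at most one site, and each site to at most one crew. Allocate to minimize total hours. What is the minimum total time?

Optimal: Foxtrot crew→East site (10 hours), Hotel crew→West site (22 hours), Golf crew→Central site (9 hours), Kilo crew→Ridge site (9 hours), Echo crew→South site (16 hours), Delta crew→Harbor site (22 hours) — total 10+22+9+9+16+22 = 88 hours.
Next-best assignment: Foxtrot crew→East site, Hotel crew→West site, Golf crew→Central site, Kilo crew→Harbor site, Echo crew→South site, Delta crew→Ridge site = 92 hours.

Minimum total: 88 hours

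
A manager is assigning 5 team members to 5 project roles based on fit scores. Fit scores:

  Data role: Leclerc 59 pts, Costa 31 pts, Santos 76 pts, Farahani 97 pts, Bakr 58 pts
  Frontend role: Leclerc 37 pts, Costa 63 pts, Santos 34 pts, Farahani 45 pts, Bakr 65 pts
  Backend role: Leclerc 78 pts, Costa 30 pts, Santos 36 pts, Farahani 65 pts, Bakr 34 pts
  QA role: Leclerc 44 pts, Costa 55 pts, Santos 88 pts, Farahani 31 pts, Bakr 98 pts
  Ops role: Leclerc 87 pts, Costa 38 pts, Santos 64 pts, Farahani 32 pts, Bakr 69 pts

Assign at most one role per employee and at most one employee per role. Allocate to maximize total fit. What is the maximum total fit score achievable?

Maximum total: 400 pts

This is the linear assignment problem.
Optimal: Leclerc→Backend role (78 pts), Costa→Frontend role (63 pts), Santos→Ops role (64 pts), Farahani→Data role (97 pts), Bakr→QA role (98 pts) — total 78+63+64+97+98 = 400 pts.
Column-greedy (each role in turn goes to its best remaining employee) gives 366 pts, worse by 34.
Next-best assignment: Leclerc→Backend role, Costa→Frontend role, Santos→QA role, Farahani→Data role, Bakr→Ops role = 395 pts.
Swapping Farahani↔Santos (Farahani→Ops role 32 pts, Santos→Data role 76 pts) loses 53.
No other one-to-one assignment exceeds 400 pts.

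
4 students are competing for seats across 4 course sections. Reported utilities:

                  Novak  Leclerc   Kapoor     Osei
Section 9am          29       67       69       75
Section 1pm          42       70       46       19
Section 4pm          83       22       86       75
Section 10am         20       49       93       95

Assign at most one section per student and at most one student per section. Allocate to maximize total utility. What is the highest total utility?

Optimal: Novak→Section 4pm (83 points), Leclerc→Section 1pm (70 points), Kapoor→Section 10am (93 points), Osei→Section 9am (75 points) — total 83+70+93+75 = 321 points.
Column-greedy (each section in turn goes to its best remaining student) gives 251 points, worse by 70.
Checked against all permutations: 321 points is optimal.

Max total: 321 points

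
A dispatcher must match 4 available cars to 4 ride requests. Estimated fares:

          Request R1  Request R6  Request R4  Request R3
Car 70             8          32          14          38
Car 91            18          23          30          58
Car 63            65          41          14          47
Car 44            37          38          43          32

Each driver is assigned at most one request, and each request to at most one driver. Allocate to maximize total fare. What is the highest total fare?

Optimal: Car 70→Request R6 ($32), Car 91→Request R3 ($58), Car 63→Request R1 ($65), Car 44→Request R4 ($43) — total 32+58+65+43 = $198.
Row-greedy (each driver in turn takes its best remaining request) gives $171, worse by 27.
Swapping Car 70↔Car 91 (Car 70→Request R3 $38, Car 91→Request R6 $23) loses 29.

Maximum total: $198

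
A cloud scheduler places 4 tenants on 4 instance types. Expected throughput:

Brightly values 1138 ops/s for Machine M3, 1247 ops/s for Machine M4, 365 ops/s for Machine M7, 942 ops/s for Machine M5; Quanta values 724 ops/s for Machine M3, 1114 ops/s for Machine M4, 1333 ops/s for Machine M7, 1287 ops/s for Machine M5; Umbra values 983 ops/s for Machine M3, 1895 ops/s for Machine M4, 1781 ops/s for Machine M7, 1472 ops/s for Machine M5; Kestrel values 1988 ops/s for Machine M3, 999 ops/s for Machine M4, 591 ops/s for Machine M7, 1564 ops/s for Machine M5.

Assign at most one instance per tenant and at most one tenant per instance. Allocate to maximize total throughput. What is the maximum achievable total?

Optimal: Brightly→Machine M4 (1247 ops/s), Quanta→Machine M5 (1287 ops/s), Umbra→Machine M7 (1781 ops/s), Kestrel→Machine M3 (1988 ops/s) — total 1247+1287+1781+1988 = 6303 ops/s.
Column-greedy (each instance in turn goes to its best remaining tenant) gives 6158 ops/s, worse by 145.
Next-best assignment: Brightly→Machine M5, Quanta→Machine M7, Umbra→Machine M4, Kestrel→Machine M3 = 6158 ops/s.
Swapping Kestrel↔Quanta (Kestrel→Machine M5 1564 ops/s, Quanta→Machine M3 724 ops/s) loses 987.

Max total: 6303 ops/s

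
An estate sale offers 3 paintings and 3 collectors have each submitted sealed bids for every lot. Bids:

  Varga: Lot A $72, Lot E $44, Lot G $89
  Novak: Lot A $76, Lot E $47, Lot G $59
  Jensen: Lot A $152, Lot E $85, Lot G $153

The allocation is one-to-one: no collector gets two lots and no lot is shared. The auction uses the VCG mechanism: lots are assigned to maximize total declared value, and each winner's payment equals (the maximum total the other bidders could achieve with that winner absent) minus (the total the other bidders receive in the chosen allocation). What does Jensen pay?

Efficient allocation: Varga→Lot G ($89), Novak→Lot E ($47), Jensen→Lot A ($152); total welfare W = $288.
Jensen receives Lot A at value $152, so the others get W − 152 = $136.
Without Jensen: best allocation of the remaining 2 bidders over all 3 lots is Varga→Lot G ($89), Novak→Lot A ($76), total $165.
VCG payment = (others' best without Jensen) − (others' welfare with Jensen) = 165 − 136 = $29.

Jensen pays $29.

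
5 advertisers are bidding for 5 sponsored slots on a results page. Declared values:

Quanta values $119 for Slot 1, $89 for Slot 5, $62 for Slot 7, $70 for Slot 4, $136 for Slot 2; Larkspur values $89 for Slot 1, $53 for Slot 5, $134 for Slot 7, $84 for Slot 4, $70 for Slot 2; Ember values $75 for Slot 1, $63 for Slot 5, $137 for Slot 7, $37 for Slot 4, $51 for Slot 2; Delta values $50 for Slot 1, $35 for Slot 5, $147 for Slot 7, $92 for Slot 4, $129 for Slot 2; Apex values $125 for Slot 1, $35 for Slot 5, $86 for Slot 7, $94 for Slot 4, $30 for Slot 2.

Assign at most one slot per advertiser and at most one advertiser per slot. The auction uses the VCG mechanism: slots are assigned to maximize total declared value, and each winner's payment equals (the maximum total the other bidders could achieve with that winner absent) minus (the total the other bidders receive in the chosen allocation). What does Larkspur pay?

Larkspur pays $10.

Efficient allocation: Quanta→Slot 5 ($89), Larkspur→Slot 4 ($84), Ember→Slot 7 ($137), Delta→Slot 2 ($129), Apex→Slot 1 ($125); total welfare W = $564.
Larkspur receives Slot 4 at value $84, so the others get W − 84 = $480.
Without Larkspur: best allocation of the remaining 4 bidders over all 5 slots is Quanta→Slot 2 ($136), Ember→Slot 7 ($137), Delta→Slot 4 ($92), Apex→Slot 1 ($125), total $490.
VCG payment = (others' best without Larkspur) − (others' welfare with Larkspur) = 490 − 480 = $10.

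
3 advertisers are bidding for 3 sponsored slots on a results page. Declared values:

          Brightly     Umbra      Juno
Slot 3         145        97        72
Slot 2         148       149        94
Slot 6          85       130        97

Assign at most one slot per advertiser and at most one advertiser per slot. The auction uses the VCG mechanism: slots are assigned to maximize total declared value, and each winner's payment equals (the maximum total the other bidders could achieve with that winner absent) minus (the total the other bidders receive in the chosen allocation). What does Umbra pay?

Efficient allocation: Brightly→Slot 3 ($145), Umbra→Slot 2 ($149), Juno→Slot 6 ($97); total welfare W = $391.
Umbra receives Slot 2 at value $149, so the others get W − 149 = $242.
Without Umbra: best allocation of the remaining 2 bidders over all 3 slots is Brightly→Slot 2 ($148), Juno→Slot 6 ($97), total $245.
VCG payment = (others' best without Umbra) − (others' welfare with Umbra) = 245 − 242 = $3.

Umbra pays $3.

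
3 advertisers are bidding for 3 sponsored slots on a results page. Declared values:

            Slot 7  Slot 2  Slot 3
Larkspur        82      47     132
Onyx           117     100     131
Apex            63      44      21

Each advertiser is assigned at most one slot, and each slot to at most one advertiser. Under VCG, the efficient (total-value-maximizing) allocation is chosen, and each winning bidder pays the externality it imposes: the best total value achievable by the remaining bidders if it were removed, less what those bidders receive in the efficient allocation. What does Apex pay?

Efficient allocation: Larkspur→Slot 3 ($132), Onyx→Slot 2 ($100), Apex→Slot 7 ($63); total welfare W = $295.
Apex receives Slot 7 at value $63, so the others get W − 63 = $232.
Without Apex: best allocation of the remaining 2 bidders over all 3 slots is Larkspur→Slot 3 ($132), Onyx→Slot 7 ($117), total $249.
VCG payment = (others' best without Apex) − (others' welfare with Apex) = 249 − 232 = $17.

Apex pays $17.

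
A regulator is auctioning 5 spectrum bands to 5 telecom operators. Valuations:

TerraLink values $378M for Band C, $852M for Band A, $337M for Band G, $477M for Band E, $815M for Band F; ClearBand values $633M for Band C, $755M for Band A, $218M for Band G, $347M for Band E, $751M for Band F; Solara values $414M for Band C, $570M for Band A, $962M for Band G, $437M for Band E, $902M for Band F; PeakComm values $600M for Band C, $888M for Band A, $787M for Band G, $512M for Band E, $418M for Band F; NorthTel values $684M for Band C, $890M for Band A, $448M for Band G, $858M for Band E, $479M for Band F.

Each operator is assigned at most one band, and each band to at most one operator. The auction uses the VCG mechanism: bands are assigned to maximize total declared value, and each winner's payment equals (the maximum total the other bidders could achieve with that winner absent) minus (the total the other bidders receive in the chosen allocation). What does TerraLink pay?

TerraLink pays $118M.

Efficient allocation: TerraLink→Band F ($815M), ClearBand→Band C ($633M), Solara→Band G ($962M), PeakComm→Band A ($888M), NorthTel→Band E ($858M); total welfare W = $4156M.
TerraLink receives Band F at value $815M, so the others get W − 815 = $3341M.
Without TerraLink: best allocation of the remaining 4 bidders over all 5 bands is ClearBand→Band F ($751M), Solara→Band G ($962M), PeakComm→Band A ($888M), NorthTel→Band E ($858M), total $3459M.
VCG payment = (others' best without TerraLink) − (others' welfare with TerraLink) = 3459 − 3341 = $118M.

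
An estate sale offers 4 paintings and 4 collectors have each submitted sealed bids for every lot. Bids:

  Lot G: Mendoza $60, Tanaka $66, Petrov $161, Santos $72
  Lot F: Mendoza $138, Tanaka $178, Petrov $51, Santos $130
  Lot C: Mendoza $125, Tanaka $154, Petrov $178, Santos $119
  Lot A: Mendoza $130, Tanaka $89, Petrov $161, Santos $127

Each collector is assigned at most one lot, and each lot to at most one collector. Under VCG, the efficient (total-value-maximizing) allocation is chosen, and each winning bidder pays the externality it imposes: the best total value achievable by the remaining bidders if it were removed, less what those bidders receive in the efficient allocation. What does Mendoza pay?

Efficient allocation: Mendoza→Lot C ($125), Tanaka→Lot F ($178), Petrov→Lot G ($161), Santos→Lot A ($127); total welfare W = $591.
Mendoza receives Lot C at value $125, so the others get W − 125 = $466.
Without Mendoza: best allocation of the remaining 3 bidders over all 4 lots is Tanaka→Lot F ($178), Petrov→Lot C ($178), Santos→Lot A ($127), total $483.
VCG payment = (others' best without Mendoza) − (others' welfare with Mendoza) = 483 − 466 = $17.

Mendoza pays $17.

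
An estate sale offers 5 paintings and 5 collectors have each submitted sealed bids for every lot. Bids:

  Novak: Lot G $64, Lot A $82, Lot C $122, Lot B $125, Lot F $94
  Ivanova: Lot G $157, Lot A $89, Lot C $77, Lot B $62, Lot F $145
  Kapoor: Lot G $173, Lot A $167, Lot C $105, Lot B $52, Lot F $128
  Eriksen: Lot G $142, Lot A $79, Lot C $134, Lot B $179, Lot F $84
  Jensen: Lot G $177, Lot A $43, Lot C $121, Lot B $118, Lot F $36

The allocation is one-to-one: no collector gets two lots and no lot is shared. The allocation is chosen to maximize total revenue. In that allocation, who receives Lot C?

Novak receives Lot C.

Optimal: Novak→Lot C ($122), Ivanova→Lot F ($145), Kapoor→Lot A ($167), Eriksen→Lot B ($179), Jensen→Lot G ($177) — total 122+145+167+179+177 = $790.
Row-greedy (each collector in turn takes its best remaining lot) gives $619, worse by 171.
Next-best assignment: Novak→Lot B, Ivanova→Lot F, Kapoor→Lot A, Eriksen→Lot C, Jensen→Lot G = $748.
No other one-to-one assignment exceeds $790.
Novak's own top lot is Lot B ($125), but forcing Novak→Lot B and reassigning the rest optimally gives only $748 — worse by 42.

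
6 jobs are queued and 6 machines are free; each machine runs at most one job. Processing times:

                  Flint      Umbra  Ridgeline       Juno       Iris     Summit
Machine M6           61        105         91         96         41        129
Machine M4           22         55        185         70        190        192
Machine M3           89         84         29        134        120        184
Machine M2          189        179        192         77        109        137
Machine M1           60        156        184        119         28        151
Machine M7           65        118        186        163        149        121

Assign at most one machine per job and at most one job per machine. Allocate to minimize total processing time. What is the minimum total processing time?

Minimum total: 371 min

Optimal: Flint→Machine M6 (61 min), Umbra→Machine M4 (55 min), Ridgeline→Machine M3 (29 min), Juno→Machine M2 (77 min), Iris→Machine M1 (28 min), Summit→Machine M7 (121 min) — total 61+55+29+77+28+121 = 371 min.
Column-greedy (each machine in turn goes to its cheapest remaining job) gives 438 min, worse by 67.
Next-best assignment: Flint→Machine M4, Umbra→Machine M6, Ridgeline→Machine M3, Juno→Machine M2, Iris→Machine M1, Summit→Machine M7 = 382 min.
Swapping Iris↔Juno (Iris→Machine M2 109 min, Juno→Machine M1 119 min) adds 123.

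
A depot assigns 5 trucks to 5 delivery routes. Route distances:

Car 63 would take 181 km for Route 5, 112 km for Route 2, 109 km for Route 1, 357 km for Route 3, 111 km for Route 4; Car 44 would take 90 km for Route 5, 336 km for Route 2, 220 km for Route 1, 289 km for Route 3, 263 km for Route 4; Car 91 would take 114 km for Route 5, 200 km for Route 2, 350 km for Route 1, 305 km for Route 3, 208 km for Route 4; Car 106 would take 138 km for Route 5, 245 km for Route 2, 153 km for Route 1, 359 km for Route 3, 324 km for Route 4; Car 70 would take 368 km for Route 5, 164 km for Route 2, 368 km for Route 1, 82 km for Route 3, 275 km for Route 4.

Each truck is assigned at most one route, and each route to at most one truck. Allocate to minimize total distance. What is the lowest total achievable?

Optimal: Car 63→Route 4 (111 km), Car 44→Route 5 (90 km), Car 91→Route 2 (200 km), Car 106→Route 1 (153 km), Car 70→Route 3 (82 km) — total 111+90+200+153+82 = 636 km.
Min-entry greedy (repeatedly take the single cheapest remaining cell) gives 805 km, worse by 169.
Next-best assignment: Car 63→Route 2, Car 44→Route 5, Car 91→Route 4, Car 106→Route 1, Car 70→Route 3 = 645 km.

Minimum total: 636 km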